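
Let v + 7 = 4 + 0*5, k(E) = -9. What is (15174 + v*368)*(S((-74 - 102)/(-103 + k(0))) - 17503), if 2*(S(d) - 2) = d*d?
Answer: -1723551885/7 ≈ -2.4622e+8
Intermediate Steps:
S(d) = 2 + d²/2 (S(d) = 2 + (d*d)/2 = 2 + d²/2)
v = -3 (v = -7 + (4 + 0*5) = -7 + (4 + 0) = -7 + 4 = -3)
(15174 + v*368)*(S((-74 - 102)/(-103 + k(0))) - 17503) = (15174 - 3*368)*((2 + ((-74 - 102)/(-103 - 9))²/2) - 17503) = (15174 - 1104)*((2 + (-176/(-112))²/2) - 17503) = 14070*((2 + (-176*(-1/112))²/2) - 17503) = 14070*((2 + (11/7)²/2) - 17503) = 14070*((2 + (½)*(121/49)) - 17503) = 14070*((2 + 121/98) - 17503) = 14070*(317/98 - 17503) = 14070*(-1714977/98) = -1723551885/7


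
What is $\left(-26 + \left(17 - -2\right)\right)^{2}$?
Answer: $49$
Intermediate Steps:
$\left(-26 + \left(17 - -2\right)\right)^{2} = \left(-26 + \left(17 + 2\right)\right)^{2} = \left(-26 + 19\right)^{2} = \left(-7\right)^{2} = 49$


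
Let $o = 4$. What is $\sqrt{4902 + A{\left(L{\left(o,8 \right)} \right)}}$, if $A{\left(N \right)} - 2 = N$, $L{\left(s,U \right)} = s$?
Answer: $2 \sqrt{1227} \approx 70.057$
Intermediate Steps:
$A{\left(N \right)} = 2 + N$
$\sqrt{4902 + A{\left(L{\left(o,8 \right)} \right)}} = \sqrt{4902 + \left(2 + 4\right)} = \sqrt{4902 + 6} = \sqrt{4908} = 2 \sqrt{1227}$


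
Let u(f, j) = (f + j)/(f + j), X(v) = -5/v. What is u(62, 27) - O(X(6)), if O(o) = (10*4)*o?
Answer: 103/3 ≈ 34.333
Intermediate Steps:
u(f, j) = 1
O(o) = 40*o
u(62, 27) - O(X(6)) = 1 - 40*(-5/6) = 1 - 40*(-5*⅙) = 1 - 40*(-5)/6 = 1 - 1*(-100/3) = 1 + 100/3 = 103/3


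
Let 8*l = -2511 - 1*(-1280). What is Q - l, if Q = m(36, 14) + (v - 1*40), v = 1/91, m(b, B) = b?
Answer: 109117/728 ≈ 149.89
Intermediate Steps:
l = -1231/8 (l = (-2511 - 1*(-1280))/8 = (-2511 + 1280)/8 = (⅛)*(-1231) = -1231/8 ≈ -153.88)
v = 1/91 ≈ 0.010989
Q = -363/91 (Q = 36 + (1/91 - 1*40) = 36 + (1/91 - 40) = 36 - 3639/91 = -363/91 ≈ -3.9890)
Q - l = -363/91 - 1*(-1231/8) = -363/91 + 1231/8 = 109117/728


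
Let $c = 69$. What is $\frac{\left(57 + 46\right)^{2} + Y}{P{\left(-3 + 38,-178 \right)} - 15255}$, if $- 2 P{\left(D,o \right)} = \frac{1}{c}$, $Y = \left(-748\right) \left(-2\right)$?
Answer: $- \frac{1670490}{2105191} \approx -0.79351$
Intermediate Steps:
$Y = 1496$
$P{\left(D,o \right)} = - \frac{1}{138}$ ($P{\left(D,o \right)} = - \frac{1}{2 \cdot 69} = \left(- \frac{1}{2}\right) \frac{1}{69} = - \frac{1}{138}$)
$\frac{\left(57 + 46\right)^{2} + Y}{P{\left(-3 + 38,-178 \right)} - 15255} = \frac{\left(57 + 46\right)^{2} + 1496}{- \frac{1}{138} - 15255} = \frac{103^{2} + 1496}{- \frac{2105191}{138}} = \left(10609 + 1496\right) \left(- \frac{138}{2105191}\right) = 12105 \left(- \frac{138}{2105191}\right) = - \frac{1670490}{2105191}$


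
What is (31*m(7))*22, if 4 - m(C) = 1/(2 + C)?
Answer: 23870/9 ≈ 2652.2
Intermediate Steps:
m(C) = 4 - 1/(2 + C)
(31*m(7))*22 = (31*((7 + 4*7)/(2 + 7)))*22 = (31*((7 + 28)/9))*22 = (31*((⅑)*35))*22 = (31*(35/9))*22 = (1085/9)*22 = 23870/9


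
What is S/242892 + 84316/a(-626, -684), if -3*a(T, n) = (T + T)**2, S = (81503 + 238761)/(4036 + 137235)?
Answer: -542440837382305/3361668660268308 ≈ -0.16136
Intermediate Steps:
S = 320264/141271 ≈ 2.2670
a(T, n) = -4*T**2/3 (a(T, n) = -(T + T)**2/3 = -4*T**2/3)
S/242892 + 84316/a(-626, -684) = (320264/141271)/242892 + 84316/((-4/3*(-626)**2)) = (320264/141271)*(1/242892) + 84316/((-4/3*391876)) = 80066/8578398933 + 84316/(-1567504/3) = 80066/8578398933 + 84316*(-3/1567504) = 80066/8578398933 - 63237/391876 = -542440837382305/3361668660268308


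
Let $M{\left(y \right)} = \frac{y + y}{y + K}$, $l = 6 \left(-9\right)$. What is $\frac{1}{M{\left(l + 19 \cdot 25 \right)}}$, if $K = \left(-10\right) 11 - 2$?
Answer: $\frac{309}{842} \approx 0.36698$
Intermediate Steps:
$l = -54$
$K = -112$ ($K = -110 - 2 = -112$)
$M{\left(y \right)} = \frac{2 y}{-112 + y}$ ($M{\left(y \right)} = \frac{y + y}{y - 112} = \frac{2 y}{-112 + y}$)
$\frac{1}{M{\left(l + 19 \cdot 25 \right)}} = \frac{1}{2 \left(-54 + 19 \cdot 25\right) \frac{1}{-112 + \left(-54 + 19 \cdot 25\right)}} = \frac{1}{2 \left(-54 + 475\right) \frac{1}{-112 + \left(-54 + 475\right)}} = \frac{1}{2 \cdot 421 \frac{1}{-112 + 421}} = \frac{1}{2 \cdot 421 \cdot \frac{1}{309}} = \frac{1}{\frac{842}{309}} = \frac{309}{842}$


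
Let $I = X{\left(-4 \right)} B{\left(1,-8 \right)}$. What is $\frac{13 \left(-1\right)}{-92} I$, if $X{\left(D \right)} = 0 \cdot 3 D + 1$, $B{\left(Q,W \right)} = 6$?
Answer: $\frac{39}{46} \approx 0.84783$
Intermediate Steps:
$X{\left(D \right)} = 1$ ($X{\left(D \right)} = 0 D + 1 = 0 + 1 = 1$)
$I = 6$ ($I = 1 \cdot 6 = 6$)
$\frac{13 \left(-1\right)}{-92} I = \frac{13 \left(-1\right)}{-92} \cdot 6 = \left(-13\right) \left(- \frac{1}{92}\right) 6 = \frac{13}{92} \cdot 6 = \frac{39}{46}$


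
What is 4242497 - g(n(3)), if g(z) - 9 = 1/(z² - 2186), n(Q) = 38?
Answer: 3147926097/742 ≈ 4.2425e+6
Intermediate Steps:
g(z) = 9 + 1/(-2186 + z²) (g(z) = 9 + 1/(z² - 2186) = 9 + 1/(-2186 + z²))
4242497 - g(n(3)) = 4242497 - (-19673 + 9*38²)/(-2186 + 38²) = 4242497 - (-19673 + 9*1444)/(-2186 + 1444) = 4242497 - (-19673 + 12996)/(-742) = 4242497 - (-1)*(-6677)/742 = 4242497 - 1*6677/742 = 4242497 - 6677/742 = 3147926097/742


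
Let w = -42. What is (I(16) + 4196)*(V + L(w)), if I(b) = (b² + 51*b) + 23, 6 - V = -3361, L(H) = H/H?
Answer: 17820088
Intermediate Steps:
L(H) = 1
V = 3367 (V = 6 - 1*(-3361) = 6 + 3361 = 3367)
I(b) = 23 + b² + 51*b
(I(16) + 4196)*(V + L(w)) = ((23 + 16² + 51*16) + 4196)*(3367 + 1) = ((23 + 256 + 816) + 4196)*3368 = (1095 + 4196)*3368 = 5291*3368 = 17820088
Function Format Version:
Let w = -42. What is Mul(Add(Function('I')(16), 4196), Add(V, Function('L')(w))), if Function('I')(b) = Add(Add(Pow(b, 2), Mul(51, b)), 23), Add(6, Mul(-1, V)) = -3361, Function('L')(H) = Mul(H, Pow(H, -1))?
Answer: 17820088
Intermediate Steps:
Function('L')(H) = 1
V = 3367 (V = Add(6, Mul(-1, -3361)) = Add(6, 3361) = 3367)
Function('I')(b) = Add(23, Pow(b, 2), Mul(51, b))
Mul(Add(Function('I')(16), 4196), Add(V, Function('L')(w))) = Mul(Add(Add(23, Pow(16, 2), Mul(51, 16)), 4196), Add(3367, 1)) = Mul(Add(Add(23, 256, 816), 4196), 3368) = Mul(Add(1095, 4196), 3368) = Mul(5291, 3368) = 17820088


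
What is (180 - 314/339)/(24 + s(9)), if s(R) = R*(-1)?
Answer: 60706/5085 ≈ 11.938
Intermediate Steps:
s(R) = -R
(180 - 314/339)/(24 + s(9)) = (180 - 314/339)/(24 - 1*9) = (180 - 314*1/339)/(24 - 9) = (180 - 314/339)/15 = (60706/339)*(1/15) = 60706/5085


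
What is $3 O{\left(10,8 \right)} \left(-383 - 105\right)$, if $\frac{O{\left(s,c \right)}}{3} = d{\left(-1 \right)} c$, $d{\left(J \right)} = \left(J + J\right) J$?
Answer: $-70272$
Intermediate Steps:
$d{\left(J \right)} = 2 J^{2}$ ($d{\left(J \right)} = 2 J J = 2 J^{2}$)
$O{\left(s,c \right)} = 6 c$ ($O{\left(s,c \right)} = 3 \cdot 2 \left(-1\right)^{2} c = 3 \cdot 2 \cdot 1 c = 3 \cdot 2 c = 6 c$)
$3 O{\left(10,8 \right)} \left(-383 - 105\right) = 3 \cdot 6 \cdot 8 \left(-383 - 105\right) = 3 \cdot 48 \left(-488\right) = 144 \left(-488\right) = -70272$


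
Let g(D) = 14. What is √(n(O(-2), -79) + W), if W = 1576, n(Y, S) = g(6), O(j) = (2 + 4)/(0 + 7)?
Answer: √1590 ≈ 39.875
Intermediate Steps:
O(j) = 6/7
n(Y, S) = 14
√(n(O(-2), -79) + W) = √(14 + 1576) = √1590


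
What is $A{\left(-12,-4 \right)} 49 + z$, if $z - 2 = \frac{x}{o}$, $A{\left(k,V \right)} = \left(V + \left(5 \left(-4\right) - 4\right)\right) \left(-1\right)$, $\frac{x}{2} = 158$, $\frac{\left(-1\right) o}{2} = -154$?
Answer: $\frac{105877}{77} \approx 1375.0$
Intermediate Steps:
$o = 308$ ($o = \left(-2\right) \left(-154\right) = 308$)
$x = 316$ ($x = 2 \cdot 158 = 316$)
$A{\left(k,V \right)} = 24 - V$ ($A{\left(k,V \right)} = \left(V - 24\right) \left(-1\right) = \left(-24 + V\right) \left(-1\right) = 24 - V$)
$z = \frac{233}{77}$ ($z = 2 + \frac{316}{308} = 2 + 316 \cdot \frac{1}{308} = 2 + \frac{79}{77} = \frac{233}{77} \approx 3.026$)
$A{\left(-12,-4 \right)} 49 + z = \left(24 - -4\right) 49 + \frac{233}{77} = \left(24 + 4\right) 49 + \frac{233}{77} = 28 \cdot 49 + \frac{233}{77} = 1372 + \frac{233}{77} = \frac{105877}{77}$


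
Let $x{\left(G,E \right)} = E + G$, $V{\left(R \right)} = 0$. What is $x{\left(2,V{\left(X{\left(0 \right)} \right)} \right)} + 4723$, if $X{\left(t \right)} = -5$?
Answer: $4725$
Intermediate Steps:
$x{\left(2,V{\left(X{\left(0 \right)} \right)} \right)} + 4723 = \left(0 + 2\right) + 4723 = 2 + 4723 = 4725$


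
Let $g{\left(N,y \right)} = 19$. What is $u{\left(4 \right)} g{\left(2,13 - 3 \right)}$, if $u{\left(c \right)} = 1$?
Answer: $19$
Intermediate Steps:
$u{\left(4 \right)} g{\left(2,13 - 3 \right)} = 1 \cdot 19 = 19$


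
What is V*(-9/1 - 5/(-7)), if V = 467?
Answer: -27086/7 ≈ -3869.4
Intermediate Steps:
V*(-9/1 - 5/(-7)) = 467*(-9/1 - 5/(-7)) = 467*(-9*1 - 5*(-1/7)) = 467*(-9 + 5/7) = 467*(-58/7) = -27086/7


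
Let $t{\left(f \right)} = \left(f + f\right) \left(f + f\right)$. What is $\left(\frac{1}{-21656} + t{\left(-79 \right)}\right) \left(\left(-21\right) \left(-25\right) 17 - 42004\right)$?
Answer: $- \frac{17883181649257}{21656} \approx -8.2578 \cdot 10^{8}$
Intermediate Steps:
$t{\left(f \right)} = 4 f^{2}$ ($t{\left(f \right)} = 2 f 2 f = 4 f^{2}$)
$\left(\frac{1}{-21656} + t{\left(-79 \right)}\right) \left(\left(-21\right) \left(-25\right) 17 - 42004\right) = \left(\frac{1}{-21656} + 4 \left(-79\right)^{2}\right) \left(\left(-21\right) \left(-25\right) 17 - 42004\right) = \left(- \frac{1}{21656} + 4 \cdot 6241\right) \left(525 \cdot 17 - 42004\right) = \left(- \frac{1}{21656} + 24964\right) \left(8925 - 42004\right) = \frac{540620383}{21656} \left(-33079\right) = - \frac{17883181649257}{21656}$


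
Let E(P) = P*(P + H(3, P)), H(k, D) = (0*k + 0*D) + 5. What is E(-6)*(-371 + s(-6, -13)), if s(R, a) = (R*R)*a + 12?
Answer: -4962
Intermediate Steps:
H(k, D) = 5 (H(k, D) = (0 + 0) + 5 = 0 + 5 = 5)
E(P) = P*(5 + P) (E(P) = P*(P + 5) = P*(5 + P))
s(R, a) = 12 + a*R**2 (s(R, a) = R**2*a + 12 = a*R**2 + 12 = 12 + a*R**2)
E(-6)*(-371 + s(-6, -13)) = (-6*(5 - 6))*(-371 + (12 - 13*(-6)**2)) = (-6*(-1))*(-371 + (12 - 13*36)) = 6*(-371 + (12 - 468)) = 6*(-371 - 456) = 6*(-827) = -4962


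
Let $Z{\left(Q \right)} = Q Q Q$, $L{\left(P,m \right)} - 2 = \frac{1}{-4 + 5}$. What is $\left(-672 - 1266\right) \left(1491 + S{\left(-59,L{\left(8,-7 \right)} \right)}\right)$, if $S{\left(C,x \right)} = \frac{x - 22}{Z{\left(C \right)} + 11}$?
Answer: $- \frac{98903797361}{34228} \approx -2.8896 \cdot 10^{6}$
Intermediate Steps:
$L{\left(P,m \right)} = 3$ ($L{\left(P,m \right)} = 2 + \frac{1}{-4 + 5} = 2 + 1^{-1} = 2 + 1 = 3$)
$Z{\left(Q \right)} = Q^{3}$ ($Z{\left(Q \right)} = Q^{2} Q = Q^{3}$)
$S{\left(C,x \right)} = \frac{-22 + x}{11 + C^{3}}$ ($S{\left(C,x \right)} = \frac{x - 22}{C^{3} + 11} = \frac{-22 + x}{11 + C^{3}}$)
$\left(-672 - 1266\right) \left(1491 + S{\left(-59,L{\left(8,-7 \right)} \right)}\right) = \left(-672 - 1266\right) \left(1491 + \frac{-22 + 3}{11 + \left(-59\right)^{3}}\right) = - 1938 \left(1491 + \frac{1}{11 - 205379} \left(-19\right)\right) = - 1938 \left(1491 + \frac{1}{-205368} \left(-19\right)\right) = - 1938 \left(1491 - - \frac{19}{205368}\right) = - 1938 \left(1491 + \frac{19}{205368}\right) = \left(-1938\right) \frac{306203707}{205368} = - \frac{98903797361}{34228}$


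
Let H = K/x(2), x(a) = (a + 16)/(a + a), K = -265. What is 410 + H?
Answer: 3160/9 ≈ 351.11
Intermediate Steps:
x(a) = (16 + a)/(2*a) (x(a) = (16 + a)/((2*a)) = (16 + a)*(1/(2*a)) = (16 + a)/(2*a))
H = -530/9 (H = -265*4/(16 + 2) = -265/((½)*(½)*18) = -265/9/2 = -265*2/9 = -530/9 ≈ -58.889)
410 + H = 410 - 530/9 = 3160/9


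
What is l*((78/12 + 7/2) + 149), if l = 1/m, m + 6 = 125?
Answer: 159/119 ≈ 1.3361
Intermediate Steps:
m = 119 (m = -6 + 125 = 119)
l = 1/119 ≈ 0.0084034
l*((78/12 + 7/2) + 149) = ((78/12 + 7/2) + 149)/119 = ((78*(1/12) + 7*(½)) + 149)/119 = ((13/2 + 7/2) + 149)/119 = (10 + 149)/119 = (1/119)*159 = 159/119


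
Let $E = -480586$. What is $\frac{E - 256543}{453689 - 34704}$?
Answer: $- \frac{737129}{418985} \approx -1.7593$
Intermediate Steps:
$\frac{E - 256543}{453689 - 34704} = \frac{-480586 - 256543}{453689 - 34704} = - \frac{737129}{418985}$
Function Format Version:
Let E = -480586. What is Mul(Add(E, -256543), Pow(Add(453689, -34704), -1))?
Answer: Rational(-737129, 418985) ≈ -1.7593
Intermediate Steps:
Mul(Add(E, -256543), Pow(Add(453689, -34704), -1)) = Mul(Add(-480586, -256543), Pow(Add(453689, -34704), -1)) = Mul(-737129, Pow(418985, -1)) = Mul(-737129, Rational(1, 418985)) = Rational(-737129, 418985)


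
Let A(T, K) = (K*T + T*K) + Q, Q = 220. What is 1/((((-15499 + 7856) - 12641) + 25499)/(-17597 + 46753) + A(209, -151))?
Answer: -29156/1833848873 ≈ -1.5899e-5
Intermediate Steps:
A(T, K) = 220 + 2*K*T (A(T, K) = (K*T + T*K) + 220 = (K*T + K*T) + 220 = 2*K*T + 220 = 220 + 2*K*T)
1/((((-15499 + 7856) - 12641) + 25499)/(-17597 + 46753) + A(209, -151)) = 1/((((-15499 + 7856) - 12641) + 25499)/(-17597 + 46753) + (220 + 2*(-151)*209)) = 1/(((-7643 - 12641) + 25499)/29156 + (220 - 63118)) = 1/((-20284 + 25499)*(1/29156) - 62898) = 1/(5215*(1/29156) - 62898) = 1/(5215/29156 - 62898) = 1/(-1833848873/29156) = -29156/1833848873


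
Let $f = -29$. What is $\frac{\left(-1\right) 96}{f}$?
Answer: $\frac{96}{29} \approx 3.3103$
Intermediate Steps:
$\frac{\left(-1\right) 96}{f} = \frac{\left(-1\right) 96}{-29} = \left(- \frac{1}{29}\right) \left(-96\right) = \frac{96}{29}$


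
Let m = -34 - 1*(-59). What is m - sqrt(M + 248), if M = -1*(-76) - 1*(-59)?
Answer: 25 - sqrt(383) ≈ 5.4296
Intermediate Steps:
M = 135 (M = 76 + 59 = 135)
m = 25 (m = -34 + 59 = 25)
m - sqrt(M + 248) = 25 - sqrt(135 + 248) = 25 - sqrt(383)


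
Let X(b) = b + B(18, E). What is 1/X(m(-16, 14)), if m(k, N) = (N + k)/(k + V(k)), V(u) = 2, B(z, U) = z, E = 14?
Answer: 7/127 ≈ 0.055118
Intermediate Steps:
m(k, N) = (N + k)/(2 + k) (m(k, N) = (N + k)/(k + 2) = (N + k)/(2 + k))
X(b) = 18 + b (X(b) = b + 18 = 18 + b)
1/X(m(-16, 14)) = 1/(18 + (14 - 16)/(2 - 16)) = 1/(18 - 2/(-14)) = 1/(18 - 1/14*(-2)) = 1/(18 + 1/7) = 1/(127/7) = 7/127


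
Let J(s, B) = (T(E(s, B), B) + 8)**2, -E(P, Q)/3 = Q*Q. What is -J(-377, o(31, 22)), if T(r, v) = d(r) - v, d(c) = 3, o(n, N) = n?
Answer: -400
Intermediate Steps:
E(P, Q) = -3*Q**2 (E(P, Q) = -3*Q*Q = -3*Q**2)
T(r, v) = 3 - v
J(s, B) = (11 - B)**2 (J(s, B) = ((3 - B) + 8)**2 = (11 - B)**2)
-J(-377, o(31, 22)) = -(-11 + 31)**2 = -1*20**2 = -1*400 = -400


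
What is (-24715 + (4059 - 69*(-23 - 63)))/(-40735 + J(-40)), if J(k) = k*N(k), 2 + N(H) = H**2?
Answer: 14722/104655 ≈ 0.14067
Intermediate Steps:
N(H) = -2 + H**2
J(k) = k*(-2 + k**2)
(-24715 + (4059 - 69*(-23 - 63)))/(-40735 + J(-40)) = (-24715 + (4059 - 69*(-23 - 63)))/(-40735 - 40*(-2 + (-40)**2)) = (-24715 + (4059 - 69*(-86)))/(-40735 - 40*(-2 + 1600)) = (-24715 + (4059 + 5934))/(-40735 - 40*1598) = (-24715 + 9993)/(-40735 - 63920) = -14722/(-104655) = -14722*(-1/104655) = 14722/104655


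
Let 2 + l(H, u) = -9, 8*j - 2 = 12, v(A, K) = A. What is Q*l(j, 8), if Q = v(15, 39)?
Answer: -165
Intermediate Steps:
j = 7/4 (j = ¼ + (⅛)*12 = ¼ + 3/2 = 7/4 ≈ 1.7500)
l(H, u) = -11 (l(H, u) = -2 - 9 = -11)
Q = 15
Q*l(j, 8) = 15*(-11) = -165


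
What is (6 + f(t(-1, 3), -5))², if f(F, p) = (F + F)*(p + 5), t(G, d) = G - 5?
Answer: 36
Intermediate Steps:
t(G, d) = -5 + G
f(F, p) = 2*F*(5 + p) (f(F, p) = (2*F)*(5 + p) = 2*F*(5 + p))
(6 + f(t(-1, 3), -5))² = (6 + 2*(-5 - 1)*(5 - 5))² = (6 + 2*(-6)*0)² = (6 + 0)² = 6² = 36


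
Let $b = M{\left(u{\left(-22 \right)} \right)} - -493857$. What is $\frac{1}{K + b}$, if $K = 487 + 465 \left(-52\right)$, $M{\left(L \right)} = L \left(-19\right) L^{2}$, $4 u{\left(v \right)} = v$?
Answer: $\frac{8}{3786601} \approx 2.1127 \cdot 10^{-6}$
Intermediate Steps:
$u{\left(v \right)} = \frac{v}{4}$
$M{\left(L \right)} = - 19 L^{3}$ ($M{\left(L \right)} = - 19 L L^{2} = - 19 L^{3}$)
$K = -23693$ ($K = 487 - 24180 = -23693$)
$b = \frac{3976145}{8}$ ($b = - 19 \left(\frac{1}{4} \left(-22\right)\right)^{3} - -493857 = - 19 \left(- \frac{11}{2}\right)^{3} + 493857 = \left(-19\right) \left(- \frac{1331}{8}\right) + 493857 = \frac{25289}{8} + 493857 = \frac{3976145}{8} \approx 4.9702 \cdot 10^{5}$)
$\frac{1}{K + b} = \frac{1}{-23693 + \frac{3976145}{8}} = \frac{1}{\frac{3786601}{8}} = \frac{8}{3786601}$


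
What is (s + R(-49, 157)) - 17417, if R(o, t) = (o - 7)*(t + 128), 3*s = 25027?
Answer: -75104/3 ≈ -25035.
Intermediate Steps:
s = 25027/3 (s = (⅓)*25027 = 25027/3 ≈ 8342.3)
R(o, t) = (-7 + o)*(128 + t)
(s + R(-49, 157)) - 17417 = (25027/3 + (-896 - 7*157 + 128*(-49) - 49*157)) - 17417 = (25027/3 + (-896 - 1099 - 6272 - 7693)) - 17417 = (25027/3 - 15960) - 17417 = -22853/3 - 17417 = -75104/3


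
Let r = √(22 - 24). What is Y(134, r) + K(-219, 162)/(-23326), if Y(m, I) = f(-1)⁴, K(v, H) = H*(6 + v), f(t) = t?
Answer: 28916/11663 ≈ 2.4793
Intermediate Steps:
r = I*√2 (r = √(-2) = I*√2 ≈ 1.4142*I)
Y(m, I) = 1 (Y(m, I) = (-1)⁴ = 1)
Y(134, r) + K(-219, 162)/(-23326) = 1 + (162*(6 - 219))/(-23326) = 1 + (162*(-213))*(-1/23326) = 1 - 34506*(-1/23326) = 1 + 17253/11663 = 28916/11663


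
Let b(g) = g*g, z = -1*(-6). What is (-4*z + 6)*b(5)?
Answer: -450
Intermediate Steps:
z = 6
b(g) = g²
(-4*z + 6)*b(5) = (-4*6 + 6)*5² = (-24 + 6)*25 = -18*25 = -450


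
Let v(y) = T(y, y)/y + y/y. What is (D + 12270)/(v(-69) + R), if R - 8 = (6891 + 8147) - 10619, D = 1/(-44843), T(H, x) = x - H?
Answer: 550223609/198564804 ≈ 2.7710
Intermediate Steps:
D = -1/44843 ≈ -2.2300e-5
v(y) = 1 (v(y) = (y - y)/y + y/y = 0/y + 1 = 0 + 1 = 1)
R = 4427 (R = 8 + ((6891 + 8147) - 10619) = 8 + (15038 - 10619) = 8 + 4419 = 4427)
(D + 12270)/(v(-69) + R) = (-1/44843 + 12270)/(1 + 4427) = (550223609/44843)/4428 = (550223609/44843)*(1/4428) = 550223609/198564804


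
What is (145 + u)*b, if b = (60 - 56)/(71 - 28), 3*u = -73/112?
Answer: 48647/3612 ≈ 13.468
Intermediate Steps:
u = -73/336 (u = (-73/112)/3 = (-73*1/112)/3 = (⅓)*(-73/112) = -73/336 ≈ -0.21726)
b = 4/43 ≈ 0.093023
(145 + u)*b = (145 - 73/336)*(4/43) = (48647/336)*(4/43) = 48647/3612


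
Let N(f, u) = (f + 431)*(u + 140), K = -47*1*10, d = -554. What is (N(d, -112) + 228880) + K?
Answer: 224966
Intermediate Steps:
K = -470 (K = -47*10 = -470)
N(f, u) = (140 + u)*(431 + f) (N(f, u) = (431 + f)*(140 + u) = (140 + u)*(431 + f))
(N(d, -112) + 228880) + K = ((60340 + 140*(-554) + 431*(-112) - 554*(-112)) + 228880) - 470 = ((60340 - 77560 - 48272 + 62048) + 228880) - 470 = (-3444 + 228880) - 470 = 225436 - 470 = 224966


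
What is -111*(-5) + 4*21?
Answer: 639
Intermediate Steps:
-111*(-5) + 4*21 = 555 + 84 = 639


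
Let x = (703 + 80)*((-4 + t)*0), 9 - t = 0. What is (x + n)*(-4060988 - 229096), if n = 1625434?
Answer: -6973248396456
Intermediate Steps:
t = 9 (t = 9 - 1*0 = 9 + 0 = 9)
x = 0 (x = (703 + 80)*((-4 + 9)*0) = 783*(5*0) = 783*0 = 0)
(x + n)*(-4060988 - 229096) = (0 + 1625434)*(-4060988 - 229096) = 1625434*(-4290084) = -6973248396456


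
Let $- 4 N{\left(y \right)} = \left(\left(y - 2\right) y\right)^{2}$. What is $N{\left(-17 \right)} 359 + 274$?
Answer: $- \frac{37453015}{4} \approx -9.3632 \cdot 10^{6}$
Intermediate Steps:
$N{\left(y \right)} = - \frac{y^{2} \left(-2 + y\right)^{2}}{4}$ ($N{\left(y \right)} = - \frac{\left(\left(y - 2\right) y\right)^{2}}{4} = - \frac{\left(\left(-2 + y\right) y\right)^{2}}{4} = - \frac{\left(y \left(-2 + y\right)\right)^{2}}{4} = - \frac{y^{2} \left(-2 + y\right)^{2}}{4}$)
$N{\left(-17 \right)} 359 + 274 = - \frac{\left(-17\right)^{2} \left(-2 - 17\right)^{2}}{4} \cdot 359 + 274 = \left(- \frac{1}{4}\right) 289 \left(-19\right)^{2} \cdot 359 + 274 = \left(- \frac{1}{4}\right) 289 \cdot 361 \cdot 359 + 274 = \left(- \frac{104329}{4}\right) 359 + 274 = - \frac{37454111}{4} + 274 = - \frac{37453015}{4}$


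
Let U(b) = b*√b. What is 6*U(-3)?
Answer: -18*I*√3 ≈ -31.177*I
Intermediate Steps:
U(b) = b^(3/2)
6*U(-3) = 6*(-3)^(3/2) = 6*(-3*I*√3) = -18*I*√3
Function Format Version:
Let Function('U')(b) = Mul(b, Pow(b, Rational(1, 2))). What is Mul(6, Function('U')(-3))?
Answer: Mul(-18, I, Pow(3, Rational(1, 2))) ≈ Mul(-31.177, I)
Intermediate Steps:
Function('U')(b) = Pow(b, Rational(3, 2))
Mul(6, Function('U')(-3)) = Mul(6, Pow(-3, Rational(3, 2))) = Mul(6, Mul(-3, I, Pow(3, Rational(1, 2)))) = Mul(-18, I, Pow(3, Rational(1, 2)))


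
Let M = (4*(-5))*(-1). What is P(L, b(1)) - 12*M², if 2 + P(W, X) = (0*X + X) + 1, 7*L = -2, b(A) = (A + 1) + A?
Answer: -4798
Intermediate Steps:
b(A) = 1 + 2*A (b(A) = (1 + A) + A = 1 + 2*A)
M = 20 (M = -20*(-1) = 20)
L = -2/7 (L = (⅐)*(-2) = -2/7 ≈ -0.28571)
P(W, X) = -1 + X (P(W, X) = -2 + ((0*X + X) + 1) = -2 + ((0 + X) + 1) = -2 + (X + 1) = -2 + (1 + X) = -1 + X)
P(L, b(1)) - 12*M² = (-1 + (1 + 2*1)) - 12*20² = (-1 + (1 + 2)) - 12*400 = (-1 + 3) - 4800 = 2 - 4800 = -4798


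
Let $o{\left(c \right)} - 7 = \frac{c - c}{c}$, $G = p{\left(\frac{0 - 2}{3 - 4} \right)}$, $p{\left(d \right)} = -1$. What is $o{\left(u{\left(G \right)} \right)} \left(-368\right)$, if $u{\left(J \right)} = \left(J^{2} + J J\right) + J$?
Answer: $-2576$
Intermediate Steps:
$G = -1$
$u{\left(J \right)} = J + 2 J^{2}$ ($u{\left(J \right)} = \left(J^{2} + J^{2}\right) + J = 2 J^{2} + J = J + 2 J^{2}$)
$o{\left(c \right)} = 7$ ($o{\left(c \right)} = 7 + \frac{c - c}{c} = 7 + \frac{0}{c} = 7 + 0 = 7$)
$o{\left(u{\left(G \right)} \right)} \left(-368\right) = 7 \left(-368\right) = -2576$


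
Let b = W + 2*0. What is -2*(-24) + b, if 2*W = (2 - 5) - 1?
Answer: 46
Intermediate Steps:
W = -2 (W = ((2 - 5) - 1)/2 = (-3 - 1)/2 = (½)*(-4) = -2)
b = -2 (b = -2 + 2*0 = -2 + 0 = -2)
-2*(-24) + b = -2*(-24) - 2 = 48 - 2 = 46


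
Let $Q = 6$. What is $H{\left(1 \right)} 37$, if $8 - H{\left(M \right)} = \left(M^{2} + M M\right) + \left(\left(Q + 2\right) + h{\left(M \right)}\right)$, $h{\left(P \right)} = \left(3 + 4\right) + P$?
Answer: $-370$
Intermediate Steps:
$h{\left(P \right)} = 7 + P$
$H{\left(M \right)} = -7 - M - 2 M^{2}$ ($H{\left(M \right)} = 8 - \left(\left(M^{2} + M M\right) + \left(\left(6 + 2\right) + \left(7 + M\right)\right)\right) = 8 - \left(\left(M^{2} + M^{2}\right) + \left(8 + \left(7 + M\right)\right)\right) = 8 - \left(2 M^{2} + \left(15 + M\right)\right) = 8 - \left(15 + M + 2 M^{2}\right) = -7 - M - 2 M^{2}$)
$H{\left(1 \right)} 37 = \left(-7 - 1 - 2 \cdot 1^{2}\right) 37 = \left(-7 - 1 - 2\right) 37 = \left(-10\right) 37 = -370$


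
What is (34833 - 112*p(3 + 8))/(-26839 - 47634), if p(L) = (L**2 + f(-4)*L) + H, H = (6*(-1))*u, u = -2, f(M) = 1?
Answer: -18705/74473 ≈ -0.25116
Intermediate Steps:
H = 12 (H = (6*(-1))*(-2) = -6*(-2) = 12)
p(L) = 12 + L + L**2 (p(L) = (L**2 + 1*L) + 12 = (L**2 + L) + 12 = (L + L**2) + 12 = 12 + L + L**2)
(34833 - 112*p(3 + 8))/(-26839 - 47634) = (34833 - 112*(12 + (3 + 8) + (3 + 8)**2))/(-26839 - 47634) = (34833 - 112*(12 + 11 + 11**2))/(-74473) = (34833 - 112*(12 + 11 + 121))*(-1/74473) = (34833 - 112*144)*(-1/74473) = (34833 - 16128)*(-1/74473) = 18705*(-1/74473) = -18705/74473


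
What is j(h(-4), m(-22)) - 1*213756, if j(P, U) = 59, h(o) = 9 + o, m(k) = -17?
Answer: -213697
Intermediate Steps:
j(h(-4), m(-22)) - 1*213756 = 59 - 1*213756 = 59 - 213756 = -213697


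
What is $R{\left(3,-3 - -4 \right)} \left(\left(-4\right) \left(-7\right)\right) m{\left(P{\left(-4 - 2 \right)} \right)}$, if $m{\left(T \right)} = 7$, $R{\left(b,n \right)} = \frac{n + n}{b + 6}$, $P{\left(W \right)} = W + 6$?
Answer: $\frac{392}{9} \approx 43.556$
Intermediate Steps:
$P{\left(W \right)} = 6 + W$
$R{\left(b,n \right)} = \frac{2 n}{6 + b}$
$R{\left(3,-3 - -4 \right)} \left(\left(-4\right) \left(-7\right)\right) m{\left(P{\left(-4 - 2 \right)} \right)} = \frac{2 \left(-3 - -4\right)}{6 + 3} \left(\left(-4\right) \left(-7\right)\right) 7 = \frac{2 \left(-3 + 4\right)}{9} \cdot 28 \cdot 7 = 2 \cdot 1 \cdot \frac{1}{9} \cdot 28 \cdot 7 = \frac{2}{9} \cdot 28 \cdot 7 = \frac{56}{9} \cdot 7 = \frac{392}{9}$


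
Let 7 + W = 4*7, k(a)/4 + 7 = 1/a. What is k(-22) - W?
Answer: -541/11 ≈ -49.182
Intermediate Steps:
k(a) = -28 + 4/a
W = 21 (W = -7 + 4*7 = -7 + 28 = 21)
k(-22) - W = (-28 + 4/(-22)) - 1*21 = (-28 + 4*(-1/22)) - 21 = (-28 - 2/11) - 21 = -310/11 - 21 = -541/11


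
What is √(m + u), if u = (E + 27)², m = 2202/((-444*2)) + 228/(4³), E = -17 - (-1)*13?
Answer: √11610933/148 ≈ 23.024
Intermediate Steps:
E = -4 (E = -17 - 1*(-13) = -17 + 13 = -4)
m = 641/592 (m = 2202/(-888) + 228/64 = 2202*(-1/888) + 228*(1/64) = -367/148 + 57/16 = 641/592 ≈ 1.0828)
u = 529 (u = (-4 + 27)² = 23² = 529)
√(m + u) = √(641/592 + 529) = √(313809/592) = √11610933/148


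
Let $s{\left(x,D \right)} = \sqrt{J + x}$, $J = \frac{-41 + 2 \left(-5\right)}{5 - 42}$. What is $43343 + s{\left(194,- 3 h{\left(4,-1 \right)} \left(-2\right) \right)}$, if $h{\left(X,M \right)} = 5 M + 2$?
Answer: $43343 + \frac{\sqrt{267473}}{37} \approx 43357.0$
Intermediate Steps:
$J = \frac{51}{37}$ ($J = \frac{-41 - 10}{-37} = \left(-51\right) \left(- \frac{1}{37}\right) = \frac{51}{37} \approx 1.3784$)
$h{\left(X,M \right)} = 2 + 5 M$
$s{\left(x,D \right)} = \sqrt{\frac{51}{37} + x}$
$43343 + s{\left(194,- 3 h{\left(4,-1 \right)} \left(-2\right) \right)} = 43343 + \frac{\sqrt{1887 + 1369 \cdot 194}}{37} = 43343 + \frac{\sqrt{1887 + 265586}}{37} = 43343 + \frac{\sqrt{267473}}{37}$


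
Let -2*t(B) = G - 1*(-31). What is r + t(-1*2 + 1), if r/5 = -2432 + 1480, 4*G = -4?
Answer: -4775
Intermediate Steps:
G = -1 (G = (¼)*(-4) = -1)
r = -4760 (r = 5*(-2432 + 1480) = 5*(-952) = -4760)
t(B) = -15 (t(B) = -(-1 - 1*(-31))/2 = -(-1 + 31)/2 = -½*30 = -15)
r + t(-1*2 + 1) = -4760 - 15 = -4775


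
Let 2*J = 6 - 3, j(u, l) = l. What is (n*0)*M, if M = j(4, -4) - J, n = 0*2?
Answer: 0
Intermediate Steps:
n = 0
J = 3/2 (J = (6 - 3)/2 = (1/2)*3 = 3/2 ≈ 1.5000)
M = -11/2 (M = -4 - 1*3/2 = -4 - 3/2 = -11/2 ≈ -5.5000)
(n*0)*M = (0*0)*(-11/2) = 0*(-11/2) = 0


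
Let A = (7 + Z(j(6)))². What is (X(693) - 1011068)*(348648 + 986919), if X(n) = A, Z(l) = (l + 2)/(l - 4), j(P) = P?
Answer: -1350187451949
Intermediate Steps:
Z(l) = (2 + l)/(-4 + l)
A = 121 (A = (7 + (2 + 6)/(-4 + 6))² = (7 + 8/2)² = (7 + (½)*8)² = (7 + 4)² = 11² = 121)
X(n) = 121
(X(693) - 1011068)*(348648 + 986919) = (121 - 1011068)*(348648 + 986919) = -1010947*1335567 = -1350187451949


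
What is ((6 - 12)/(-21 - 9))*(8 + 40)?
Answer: 48/5 ≈ 9.6000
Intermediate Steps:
((6 - 12)/(-21 - 9))*(8 + 40) = -6/(-30)*48 = -6*(-1/30)*48 = (1/5)*48 = 48/5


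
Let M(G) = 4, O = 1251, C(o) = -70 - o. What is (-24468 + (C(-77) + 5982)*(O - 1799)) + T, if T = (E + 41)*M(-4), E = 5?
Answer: -3306256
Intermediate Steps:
T = 184 (T = (5 + 41)*4 = 46*4 = 184)
(-24468 + (C(-77) + 5982)*(O - 1799)) + T = (-24468 + ((-70 - 1*(-77)) + 5982)*(1251 - 1799)) + 184 = (-24468 + ((-70 + 77) + 5982)*(-548)) + 184 = (-24468 + (7 + 5982)*(-548)) + 184 = (-24468 + 5989*(-548)) + 184 = (-24468 - 3281972) + 184 = -3306440 + 184 = -3306256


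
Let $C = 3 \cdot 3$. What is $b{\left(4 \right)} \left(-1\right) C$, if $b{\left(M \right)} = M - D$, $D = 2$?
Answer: $-18$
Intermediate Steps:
$C = 9$
$b{\left(M \right)} = -2 + M$ ($b{\left(M \right)} = M - 2 = -2 + M$)
$b{\left(4 \right)} \left(-1\right) C = \left(-2 + 4\right) \left(-1\right) 9 = 2 \left(-1\right) 9 = \left(-2\right) 9 = -18$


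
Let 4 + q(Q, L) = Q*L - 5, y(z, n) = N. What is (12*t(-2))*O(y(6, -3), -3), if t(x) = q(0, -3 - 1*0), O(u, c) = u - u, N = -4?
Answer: 0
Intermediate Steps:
y(z, n) = -4
O(u, c) = 0
q(Q, L) = -9 + L*Q (q(Q, L) = -4 + (Q*L - 5) = -4 + (L*Q - 5) = -4 + (-5 + L*Q) = -9 + L*Q)
t(x) = -9 (t(x) = -9 + (-3 - 1*0)*0 = -9 + (-3 + 0)*0 = -9 - 3*0 = -9 + 0 = -9)
(12*t(-2))*O(y(6, -3), -3) = (12*(-9))*0 = -108*0 = 0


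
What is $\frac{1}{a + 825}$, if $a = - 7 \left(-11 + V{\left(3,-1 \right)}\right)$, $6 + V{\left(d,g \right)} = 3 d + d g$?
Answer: $\frac{1}{902} \approx 0.0011086$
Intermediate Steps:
$V{\left(d,g \right)} = -6 + 3 d + d g$ ($V{\left(d,g \right)} = -6 + \left(3 d + d g\right) = -6 + 3 d + d g$)
$a = 77$ ($a = - 7 \left(-11 + \left(-6 + 3 \cdot 3 + 3 \left(-1\right)\right)\right) = - 7 \left(-11 - 0\right) = - 7 \left(-11 + 0\right) = \left(-7\right) \left(-11\right) = 77$)
$\frac{1}{a + 825} = \frac{1}{77 + 825} = \frac{1}{902}$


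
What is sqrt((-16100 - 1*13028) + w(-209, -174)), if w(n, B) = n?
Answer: I*sqrt(29337) ≈ 171.28*I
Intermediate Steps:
sqrt((-16100 - 1*13028) + w(-209, -174)) = sqrt((-16100 - 1*13028) - 209) = sqrt((-16100 - 13028) - 209) = sqrt(-29128 - 209) = sqrt(-29337) = I*sqrt(29337)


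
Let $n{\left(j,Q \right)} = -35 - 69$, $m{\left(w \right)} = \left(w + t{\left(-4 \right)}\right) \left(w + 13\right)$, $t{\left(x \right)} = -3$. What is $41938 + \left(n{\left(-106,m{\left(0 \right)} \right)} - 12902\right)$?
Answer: $28932$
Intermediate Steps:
$m{\left(w \right)} = \left(-3 + w\right) \left(13 + w\right)$ ($m{\left(w \right)} = \left(w - 3\right) \left(w + 13\right) = \left(-3 + w\right) \left(13 + w\right)$)
$n{\left(j,Q \right)} = -104$ ($n{\left(j,Q \right)} = -35 - 69 = -104$)
$41938 + \left(n{\left(-106,m{\left(0 \right)} \right)} - 12902\right) = 41938 - 13006 = 28932$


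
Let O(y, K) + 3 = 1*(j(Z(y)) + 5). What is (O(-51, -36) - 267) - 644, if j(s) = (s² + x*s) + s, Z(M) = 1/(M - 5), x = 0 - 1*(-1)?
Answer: -2850735/3136 ≈ -909.04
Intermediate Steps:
x = 1 (x = 0 + 1 = 1)
Z(M) = 1/(-5 + M)
j(s) = s² + 2*s (j(s) = (s² + 1*s) + s = (s² + s) + s = (s + s²) + s = s² + 2*s)
O(y, K) = 2 + (2 + 1/(-5 + y))/(-5 + y) (O(y, K) = -3 + 1*((2 + 1/(-5 + y))/(-5 + y) + 5) = -3 + 1*(5 + (2 + 1/(-5 + y))/(-5 + y)) = -3 + (5 + (2 + 1/(-5 + y))/(-5 + y)) = 2 + (2 + 1/(-5 + y))/(-5 + y))
(O(-51, -36) - 267) - 644 = ((-9 + 2*(-51) + 2*(-5 - 51)²)/(-5 - 51)² - 267) - 644 = ((-9 - 102 + 2*(-56)²)/(-56)² - 267) - 644 = ((-9 - 102 + 2*3136)/3136 - 267) - 644 = ((-9 - 102 + 6272)/3136 - 267) - 644 = ((1/3136)*6161 - 267) - 644 = (6161/3136 - 267) - 644 = -831151/3136 - 644 = -2850735/3136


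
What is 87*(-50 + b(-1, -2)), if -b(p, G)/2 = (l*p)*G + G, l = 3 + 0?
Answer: -5046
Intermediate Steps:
l = 3
b(p, G) = -2*G - 6*G*p (b(p, G) = -2*((3*p)*G + G) = -2*(3*G*p + G) = -2*(G + 3*G*p) = -2*G - 6*G*p)
87*(-50 + b(-1, -2)) = 87*(-50 - 2*(-2)*(1 + 3*(-1))) = 87*(-50 - 2*(-2)*(1 - 3)) = 87*(-50 - 2*(-2)*(-2)) = 87*(-50 - 8) = 87*(-58) = -5046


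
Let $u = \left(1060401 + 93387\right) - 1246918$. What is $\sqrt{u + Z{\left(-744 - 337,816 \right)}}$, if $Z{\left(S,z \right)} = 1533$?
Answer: $11 i \sqrt{757} \approx 302.65 i$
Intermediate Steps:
$u = -93130$ ($u = 1153788 - 1246918 = -93130$)
$\sqrt{u + Z{\left(-744 - 337,816 \right)}} = \sqrt{-93130 + 1533} = \sqrt{-91597} = 11 i \sqrt{757}$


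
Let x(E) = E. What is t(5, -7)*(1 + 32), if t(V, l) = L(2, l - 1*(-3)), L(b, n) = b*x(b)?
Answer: 132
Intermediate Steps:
L(b, n) = b² (L(b, n) = b*b = b²)
t(V, l) = 4 (t(V, l) = 2² = 4)
t(5, -7)*(1 + 32) = 4*(1 + 32) = 4*33 = 132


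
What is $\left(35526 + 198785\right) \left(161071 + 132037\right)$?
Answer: $68678428588$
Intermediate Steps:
$\left(35526 + 198785\right) \left(161071 + 132037\right) = 234311 \cdot 293108 = 68678428588$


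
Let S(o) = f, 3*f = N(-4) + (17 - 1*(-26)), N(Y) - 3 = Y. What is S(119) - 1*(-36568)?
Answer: 36582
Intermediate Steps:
N(Y) = 3 + Y
f = 14 (f = ((3 - 4) + (17 - 1*(-26)))/3 = (-1 + (17 + 26))/3 = (-1 + 43)/3 = (⅓)*42 = 14)
S(o) = 14
S(119) - 1*(-36568) = 14 - 1*(-36568) = 14 + 36568 = 36582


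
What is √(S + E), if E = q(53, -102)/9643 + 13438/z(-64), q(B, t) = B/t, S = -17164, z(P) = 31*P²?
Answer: 19*I*√45264387585259248846/975717312 ≈ 131.01*I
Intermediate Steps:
E = 3302674735/31222953984 (E = (53/(-102))/9643 + 13438/((31*(-64)²)) = (53*(-1/102))*(1/9643) + 13438/((31*4096)) = -53/102*1/9643 + 13438/126976 = -53/983586 + 13438*(1/126976) = -53/983586 + 6719/63488 = 3302674735/31222953984 ≈ 0.10578)
√(S + E) = √(-17164 + 3302674735/31222953984) = √(-535907479506641/31222953984) = 19*I*√45264387585259248846/975717312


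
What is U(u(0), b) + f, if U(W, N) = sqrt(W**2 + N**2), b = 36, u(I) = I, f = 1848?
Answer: 1884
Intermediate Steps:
U(W, N) = sqrt(N**2 + W**2)
U(u(0), b) + f = sqrt(36**2 + 0**2) + 1848 = sqrt(1296 + 0) + 1848 = sqrt(1296) + 1848 = 36 + 1848 = 1884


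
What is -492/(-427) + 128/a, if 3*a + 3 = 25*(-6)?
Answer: -29564/21777 ≈ -1.3576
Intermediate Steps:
a = -51 (a = -1 + (25*(-6))/3 = -1 + (1/3)*(-150) = -1 - 50 = -51)
-492/(-427) + 128/a = -492/(-427) + 128/(-51) = -492*(-1/427) + 128*(-1/51) = 492/427 - 128/51 = -29564/21777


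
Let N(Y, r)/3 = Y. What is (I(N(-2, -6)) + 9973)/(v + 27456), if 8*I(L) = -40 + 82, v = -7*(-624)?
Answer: 39913/127296 ≈ 0.31354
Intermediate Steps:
N(Y, r) = 3*Y
v = 4368
I(L) = 21/4 (I(L) = (-40 + 82)/8 = (⅛)*42 = 21/4)
(I(N(-2, -6)) + 9973)/(v + 27456) = (21/4 + 9973)/(4368 + 27456) = (39913/4)/31824 = (39913/4)*(1/31824) = 39913/127296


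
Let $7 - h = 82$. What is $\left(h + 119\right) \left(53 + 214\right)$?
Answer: $11748$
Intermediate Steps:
$h = -75$ ($h = 7 - 82 = -75$)
$\left(h + 119\right) \left(53 + 214\right) = \left(-75 + 119\right) \left(53 + 214\right) = 44 \cdot 267 = 11748$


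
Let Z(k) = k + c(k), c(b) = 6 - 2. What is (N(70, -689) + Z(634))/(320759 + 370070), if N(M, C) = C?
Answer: -3/40637 ≈ -7.3824e-5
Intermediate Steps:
c(b) = 4
Z(k) = 4 + k (Z(k) = k + 4 = 4 + k)
(N(70, -689) + Z(634))/(320759 + 370070) = (-689 + (4 + 634))/(320759 + 370070) = (-689 + 638)/690829 = -51*1/690829 = -3/40637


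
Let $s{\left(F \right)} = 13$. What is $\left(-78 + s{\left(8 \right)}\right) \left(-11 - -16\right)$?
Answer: $-325$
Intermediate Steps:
$\left(-78 + s{\left(8 \right)}\right) \left(-11 - -16\right) = \left(-78 + 13\right) \left(-11 - -16\right) = - 65 \left(-11 + 16\right) = \left(-65\right) 5 = -325$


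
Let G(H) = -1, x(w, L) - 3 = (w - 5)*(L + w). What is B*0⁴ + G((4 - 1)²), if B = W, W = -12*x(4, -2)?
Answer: -1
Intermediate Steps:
x(w, L) = 3 + (-5 + w)*(L + w) (x(w, L) = 3 + (w - 5)*(L + w) = 3 + (-5 + w)*(L + w))
W = -12 (W = -12*(3 + 4² - 5*(-2) - 5*4 - 2*4) = -12*(3 + 16 + 10 - 20 - 8) = -12*1 = -12)
B = -12
B*0⁴ + G((4 - 1)²) = -12*0⁴ - 1 = -12*0 - 1 = 0 - 1 = -1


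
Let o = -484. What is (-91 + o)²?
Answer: 330625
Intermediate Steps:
(-91 + o)² = (-91 - 484)² = (-575)² = 330625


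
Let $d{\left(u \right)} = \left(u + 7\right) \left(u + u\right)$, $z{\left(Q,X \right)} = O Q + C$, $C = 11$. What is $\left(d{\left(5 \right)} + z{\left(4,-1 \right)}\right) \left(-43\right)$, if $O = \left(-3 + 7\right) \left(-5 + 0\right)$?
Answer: $-2193$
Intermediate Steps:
$O = -20$ ($O = 4 \left(-5\right) = -20$)
$z{\left(Q,X \right)} = 11 - 20 Q$ ($z{\left(Q,X \right)} = - 20 Q + 11 = 11 - 20 Q$)
$d{\left(u \right)} = 2 u \left(7 + u\right)$ ($d{\left(u \right)} = \left(7 + u\right) 2 u = 2 u \left(7 + u\right)$)
$\left(d{\left(5 \right)} + z{\left(4,-1 \right)}\right) \left(-43\right) = \left(2 \cdot 5 \left(7 + 5\right) + \left(11 - 80\right)\right) \left(-43\right) = \left(2 \cdot 5 \cdot 12 + \left(11 - 80\right)\right) \left(-43\right) = \left(120 - 69\right) \left(-43\right) = 51 \left(-43\right) = -2193$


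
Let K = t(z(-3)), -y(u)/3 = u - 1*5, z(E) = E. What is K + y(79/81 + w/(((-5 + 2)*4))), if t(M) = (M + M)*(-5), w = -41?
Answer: 3437/108 ≈ 31.824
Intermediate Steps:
t(M) = -10*M (t(M) = (2*M)*(-5) = -10*M)
y(u) = 15 - 3*u (y(u) = -3*(u - 1*5) = -3*(u - 5) = -3*(-5 + u) = 15 - 3*u)
K = 30 (K = -10*(-3) = 30)
K + y(79/81 + w/(((-5 + 2)*4))) = 30 + (15 - 3*(79/81 - 41*1/(4*(-5 + 2)))) = 30 + (15 - 3*(79*(1/81) - 41/((-3*4)))) = 30 + (15 - 3*(79/81 - 41/(-12))) = 30 + (15 - 3*(79/81 - 41*(-1/12))) = 30 + (15 - 3*(79/81 + 41/12)) = 30 + (15 - 3*1423/324) = 30 + (15 - 1423/108) = 30 + 197/108 = 3437/108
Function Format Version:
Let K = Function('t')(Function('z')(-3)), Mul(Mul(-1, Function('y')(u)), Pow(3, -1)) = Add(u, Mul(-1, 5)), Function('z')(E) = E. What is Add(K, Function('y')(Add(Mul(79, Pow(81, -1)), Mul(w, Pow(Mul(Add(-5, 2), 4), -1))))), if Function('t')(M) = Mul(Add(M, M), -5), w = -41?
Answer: Rational(3437, 108) ≈ 31.824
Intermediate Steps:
Function('t')(M) = Mul(-10, M) (Function('t')(M) = Mul(Mul(2, M), -5) = Mul(-10, M))
Function('y')(u) = Add(15, Mul(-3, u)) (Function('y')(u) = Mul(-3, Add(u, Mul(-1, 5))) = Mul(-3, Add(u, -5)) = Mul(-3, Add(-5, u)) = Add(15, Mul(-3, u)))
K = 30 (K = Mul(-10, -3) = 30)
Add(K, Function('y')(Add(Mul(79, Pow(81, -1)), Mul(w, Pow(Mul(Add(-5, 2), 4), -1))))) = Add(30, Add(15, Mul(-3, Add(Mul(79, Pow(81, -1)), Mul(-41, Pow(Mul(Add(-5, 2), 4), -1)))))) = Add(30, Add(15, Mul(-3, Add(Mul(79, Rational(1, 81)), Mul(-41, Pow(Mul(-3, 4), -1)))))) = Add(30, Add(15, Mul(-3, Add(Rational(79, 81), Mul(-41, Pow(-12, -1)))))) = Add(30, Add(15, Mul(-3, Add(Rational(79, 81), Mul(-41, Rational(-1, 12)))))) = Add(30, Add(15, Mul(-3, Add(Rational(79, 81), Rational(41, 12))))) = Add(30, Add(15, Mul(-3, Rational(1423, 324)))) = Add(30, Add(15, Rational(-1423, 108))) = Add(30, Rational(197, 108)) = Rational(3437, 108)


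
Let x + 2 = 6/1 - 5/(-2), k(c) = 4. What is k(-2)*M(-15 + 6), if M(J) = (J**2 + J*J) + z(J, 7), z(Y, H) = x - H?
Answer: 646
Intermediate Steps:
x = 13/2 (x = -2 + (6/1 - 5/(-2)) = -2 + (6*1 - 5*(-1/2)) = -2 + (6 + 5/2) = -2 + 17/2 = 13/2 ≈ 6.5000)
z(Y, H) = 13/2 - H
M(J) = -1/2 + 2*J**2 (M(J) = (J**2 + J*J) + (13/2 - 1*7) = (J**2 + J**2) + (13/2 - 7) = 2*J**2 - 1/2 = -1/2 + 2*J**2)
k(-2)*M(-15 + 6) = 4*(-1/2 + 2*(-15 + 6)**2) = 4*(-1/2 + 2*(-9)**2) = 4*(-1/2 + 2*81) = 4*(-1/2 + 162) = 4*(323/2) = 646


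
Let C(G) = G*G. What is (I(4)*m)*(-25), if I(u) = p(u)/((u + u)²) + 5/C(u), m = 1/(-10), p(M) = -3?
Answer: 85/128 ≈ 0.66406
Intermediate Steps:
C(G) = G²
m = -⅒ ≈ -0.10000
I(u) = 17/(4*u²) (I(u) = -3/(u + u)² + 5/(u²) = -3*1/(4*u²) + 5/u² = -3/(4*u²) + 5/u² = 17/(4*u²))
(I(4)*m)*(-25) = (((17/4)/4²)*(-⅒))*(-25) = (((17/4)*(1/16))*(-⅒))*(-25) = ((17/64)*(-⅒))*(-25) = -17/640*(-25) = 85/128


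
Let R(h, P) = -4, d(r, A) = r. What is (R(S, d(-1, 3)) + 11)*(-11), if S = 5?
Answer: -77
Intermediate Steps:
(R(S, d(-1, 3)) + 11)*(-11) = (-4 + 11)*(-11) = 7*(-11) = -77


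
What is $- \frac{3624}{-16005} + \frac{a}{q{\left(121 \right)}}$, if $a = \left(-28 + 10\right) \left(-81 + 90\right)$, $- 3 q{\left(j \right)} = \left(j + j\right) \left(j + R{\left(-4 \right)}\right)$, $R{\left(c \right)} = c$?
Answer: $\frac{185839}{762905} \approx 0.24359$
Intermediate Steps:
$q{\left(j \right)} = - \frac{2 j \left(-4 + j\right)}{3}$ ($q{\left(j \right)} = - \frac{\left(j + j\right) \left(j - 4\right)}{3} = - \frac{2 j \left(-4 + j\right)}{3}$)
$a = -162$ ($a = \left(-18\right) 9 = -162$)
$- \frac{3624}{-16005} + \frac{a}{q{\left(121 \right)}} = - \frac{3624}{-16005} - \frac{162}{\frac{2}{3} \cdot 121 \left(4 - 121\right)} = \left(-3624\right) \left(- \frac{1}{16005}\right) - \frac{162}{\frac{2}{3} \cdot 121 \left(4 - 121\right)} = \frac{1208}{5335} - \frac{162}{\frac{2}{3} \cdot 121 \left(-117\right)} = \frac{1208}{5335} - \frac{162}{-9438} = \frac{1208}{5335} - - \frac{27}{1573} = \frac{1208}{5335} + \frac{27}{1573} = \frac{185839}{762905}$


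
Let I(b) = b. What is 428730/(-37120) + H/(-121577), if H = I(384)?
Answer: -5213796129/451293824 ≈ -11.553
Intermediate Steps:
H = 384
428730/(-37120) + H/(-121577) = 428730/(-37120) + 384/(-121577) = 428730*(-1/37120) + 384*(-1/121577) = -42873/3712 - 384/121577 = -5213796129/451293824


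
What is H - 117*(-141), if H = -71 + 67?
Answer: 16493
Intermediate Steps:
H = -4
H - 117*(-141) = -4 - 117*(-141) = -4 + 16497 = 16493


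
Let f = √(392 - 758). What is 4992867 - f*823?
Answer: 4992867 - 823*I*√366 ≈ 4.9929e+6 - 15745.0*I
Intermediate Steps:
f = I*√366 (f = √(-366) = I*√366 ≈ 19.131*I)
4992867 - f*823 = 4992867 - I*√366*823 = 4992867 - 823*I*√366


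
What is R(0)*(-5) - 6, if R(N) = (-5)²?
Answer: -131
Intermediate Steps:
R(N) = 25
R(0)*(-5) - 6 = 25*(-5) - 6 = -125 - 6 = -131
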